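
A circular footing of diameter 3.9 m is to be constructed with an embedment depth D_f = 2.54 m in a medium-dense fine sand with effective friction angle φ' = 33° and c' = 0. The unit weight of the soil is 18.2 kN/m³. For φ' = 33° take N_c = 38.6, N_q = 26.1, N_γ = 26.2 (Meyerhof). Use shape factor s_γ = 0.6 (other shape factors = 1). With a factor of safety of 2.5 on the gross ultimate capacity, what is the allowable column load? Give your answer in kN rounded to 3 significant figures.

P_all ≈ 8430 kN

Effective surcharge at the founding depth q = γ·D_f = 18.2 × 2.54 = 46.228 kPa.
q_ult = q·N_q + 0.5·γ·B·N_γ·s_γ
     = 46.228 × 26.1 + 0.5 × 18.2 × 3.9 × 26.2 × 0.6
     = 1206.6 + 557.9 = 1764.5 kPa.
Gross allowable pressure q_all = 1764.5 / 2.5 = 705.78 kPa.
Footing area = 11.9459 m², so allowable column load = 705.78 × 11.9459 = 8431.2 kN.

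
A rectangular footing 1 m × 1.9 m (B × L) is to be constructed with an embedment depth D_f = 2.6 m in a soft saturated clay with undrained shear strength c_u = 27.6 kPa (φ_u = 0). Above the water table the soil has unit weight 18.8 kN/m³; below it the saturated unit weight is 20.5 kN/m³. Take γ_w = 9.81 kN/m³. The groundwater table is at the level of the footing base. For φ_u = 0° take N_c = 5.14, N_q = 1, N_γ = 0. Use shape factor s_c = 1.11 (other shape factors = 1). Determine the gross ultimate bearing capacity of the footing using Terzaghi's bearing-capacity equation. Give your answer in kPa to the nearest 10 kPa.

q_ult ≈ 210 kPa

Overburden at base level: q = 18.8 × 2.6 = 48.88 kPa.
Cohesion term c·N_c·s_c = 27.6 × 5.14 × 1.11 = 157.47 kPa; surcharge term q·N_q = 48.88 × 1 = 48.88 kPa.
q_ult = 157.47 + 48.88 = 206.35 kPa.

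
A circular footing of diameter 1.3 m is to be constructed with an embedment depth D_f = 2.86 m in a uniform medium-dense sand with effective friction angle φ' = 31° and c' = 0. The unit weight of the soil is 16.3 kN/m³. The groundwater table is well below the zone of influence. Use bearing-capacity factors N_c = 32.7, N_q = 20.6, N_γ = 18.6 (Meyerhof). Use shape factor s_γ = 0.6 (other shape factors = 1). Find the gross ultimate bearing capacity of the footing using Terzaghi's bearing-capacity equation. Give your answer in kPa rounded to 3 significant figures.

q_ult ≈ 1080 kPa

q = γ·D_f = 16.3 × 2.86 = 46.618 kPa.
q·N_q = 46.618 × 20.6 = 960.33 kPa
0.5·γ·B·N_γ·s_γ = 0.5 × 16.3 × 1.3 × 18.6 × 0.6 = 118.24 kPa
q_ult = 960.33 + 118.24 = 1078.6 kPa.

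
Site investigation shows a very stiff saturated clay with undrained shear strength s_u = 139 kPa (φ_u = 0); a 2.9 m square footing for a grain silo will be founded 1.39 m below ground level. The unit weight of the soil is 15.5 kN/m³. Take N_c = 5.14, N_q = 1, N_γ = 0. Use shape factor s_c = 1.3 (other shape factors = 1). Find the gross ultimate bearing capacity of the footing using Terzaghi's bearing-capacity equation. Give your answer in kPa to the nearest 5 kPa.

q_ult ≈ 950 kPa

Effective surcharge at the founding depth q = γ·D_f = 15.5 × 1.39 = 21.545 kPa.
q_ult = c·N_c·s_c + q·N_q
     = 139 × 5.14 × 1.3 + 21.545 × 1
     = 928.8 + 21.545 = 950.34 kPa.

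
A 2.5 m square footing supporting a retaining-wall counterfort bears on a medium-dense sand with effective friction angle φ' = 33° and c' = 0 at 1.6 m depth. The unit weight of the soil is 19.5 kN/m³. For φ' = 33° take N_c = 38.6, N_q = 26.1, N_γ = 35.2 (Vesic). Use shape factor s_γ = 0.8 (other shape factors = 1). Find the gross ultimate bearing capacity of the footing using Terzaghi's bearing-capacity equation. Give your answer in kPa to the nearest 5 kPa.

Effective surcharge at the founding depth q = γ·D_f = 19.5 × 1.6 = 31.2 kPa.
q_ult = q·N_q + 0.5·γ·B·N_γ·s_γ
     = 31.2 × 26.1 + 0.5 × 19.5 × 2.5 × 35.2 × 0.8
     = 814.32 + 686.4 = 1500.7 kPa.

q_ult ≈ 1500 kPa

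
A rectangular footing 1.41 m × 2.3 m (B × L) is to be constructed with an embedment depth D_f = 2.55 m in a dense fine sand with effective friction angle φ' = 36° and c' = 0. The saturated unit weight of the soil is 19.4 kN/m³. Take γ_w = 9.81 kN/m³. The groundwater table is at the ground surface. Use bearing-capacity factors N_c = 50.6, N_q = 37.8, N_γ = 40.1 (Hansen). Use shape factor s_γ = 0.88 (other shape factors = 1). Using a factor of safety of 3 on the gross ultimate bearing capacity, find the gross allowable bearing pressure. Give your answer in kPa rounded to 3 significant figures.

q_all ≈ 388 kPa

Water table at ground surface, so effective unit weight γ' = 19.4 − 9.81 = 9.59 kN/m³ is used throughout; overburden q = 9.59 × 2.55 = 24.454 kPa; the same γ' applies in the ½γBN_γ term.
Surcharge term q·N_q = 24.454 × 37.8 = 924.38 kPa; self-weight term 0.5·γ·B·N_γ·s_γ = 0.5 × 9.59 × 1.41 × 40.1 × 0.88 = 238.58 kPa.
q_ult = 924.38 + 238.58 = 1163 kPa.
q_all = 1163 / 3 = 387.65 kPa.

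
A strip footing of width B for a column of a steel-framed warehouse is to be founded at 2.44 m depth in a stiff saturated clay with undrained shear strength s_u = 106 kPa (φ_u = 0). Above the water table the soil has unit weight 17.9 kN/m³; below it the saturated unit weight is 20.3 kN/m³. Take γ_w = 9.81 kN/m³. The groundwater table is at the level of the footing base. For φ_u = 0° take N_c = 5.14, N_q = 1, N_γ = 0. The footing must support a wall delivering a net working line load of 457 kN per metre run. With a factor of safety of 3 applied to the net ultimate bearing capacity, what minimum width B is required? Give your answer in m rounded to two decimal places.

B = 2.52 m

Overburden at base level: q = 17.9 × 2.44 = 43.676 kPa.
Cohesion term c·N_c = 106 × 5.14 = 544.84 kPa; surcharge term q·N_q = 43.676 × 1 = 43.676 kPa.
q_ult = 544.84 + 43.676 = 588.52 kPa.
For φ = 0 the ½γBN_γ term vanishes, so q_ult is independent of B. q_net = 588.52 − 43.676 = 544.84 kPa; q_all(net) = 544.84/3 = 181.61 kPa.
Required width B = w / q_all(net) = 457 / 181.61 = 2.516 m.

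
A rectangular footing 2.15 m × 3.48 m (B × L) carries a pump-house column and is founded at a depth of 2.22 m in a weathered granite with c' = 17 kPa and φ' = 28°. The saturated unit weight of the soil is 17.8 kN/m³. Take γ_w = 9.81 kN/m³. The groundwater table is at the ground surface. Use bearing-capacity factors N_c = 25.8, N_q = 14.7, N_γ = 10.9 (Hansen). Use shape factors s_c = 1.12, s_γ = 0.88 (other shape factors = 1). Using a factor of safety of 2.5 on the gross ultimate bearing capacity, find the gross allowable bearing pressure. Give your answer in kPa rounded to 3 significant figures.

With the water table at the surface the whole profile is submerged: γ' = 17.8 − 9.81 = 7.99 kN/m³, so q = γ'·D_f = 17.738 kPa; the same γ' applies in the ½γBN_γ term.
q_ult = c·N_c·s_c + q·N_q + 0.5·γ·B·N_γ·s_γ
     = 17 × 25.8 × 1.12 + 17.738 × 14.7 + 0.5 × 7.99 × 2.15 × 10.9 × 0.88
     = 491.23 + 260.75 + 82.388 = 834.37 kPa.
q_all = 834.37 / 2.5 = 333.75 kPa.

q_all ≈ 334 kPa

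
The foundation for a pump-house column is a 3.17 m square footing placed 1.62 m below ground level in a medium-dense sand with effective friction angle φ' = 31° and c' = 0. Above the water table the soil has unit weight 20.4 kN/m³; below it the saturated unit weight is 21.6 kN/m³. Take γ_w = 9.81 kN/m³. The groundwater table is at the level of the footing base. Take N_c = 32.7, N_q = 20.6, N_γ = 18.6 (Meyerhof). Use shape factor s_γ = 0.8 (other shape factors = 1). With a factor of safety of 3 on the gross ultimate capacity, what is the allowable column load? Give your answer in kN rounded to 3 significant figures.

Overburden at base level: q = 20.4 × 1.62 = 33.048 kPa.
Below the base the soil is submerged, so the ½γBN_γ term uses γ' = 21.6 − 9.81 = 11.79 kN/m³.
Surcharge term q·N_q = 33.048 × 20.6 = 680.79 kPa; self-weight term 0.5·γ·B·N_γ·s_γ = 0.5 × 11.79 × 3.17 × 18.6 × 0.8 = 278.06 kPa.
q_ult = 680.79 + 278.06 = 958.85 kPa.
Gross allowable pressure q_all = 958.85 / 3 = 319.62 kPa.
Footing area = 10.0489 m², so allowable column load = 319.62 × 10.0489 = 3211.8 kN.

P_all ≈ 3210 kN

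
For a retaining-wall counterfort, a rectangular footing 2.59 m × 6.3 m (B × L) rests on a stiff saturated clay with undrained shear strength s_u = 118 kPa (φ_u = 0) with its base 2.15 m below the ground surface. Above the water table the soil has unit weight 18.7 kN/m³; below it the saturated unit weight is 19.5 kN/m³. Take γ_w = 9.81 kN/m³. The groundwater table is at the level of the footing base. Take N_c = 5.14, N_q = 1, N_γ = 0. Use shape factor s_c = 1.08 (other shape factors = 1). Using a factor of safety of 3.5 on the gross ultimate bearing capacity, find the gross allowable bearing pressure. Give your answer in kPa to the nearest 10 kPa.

q_all ≈ 200 kPa

Overburden at base level: q = 18.7 × 2.15 = 40.205 kPa.
Cohesion term c·N_c·s_c = 118 × 5.14 × 1.08 = 655.04 kPa; surcharge term q·N_q = 40.205 × 1 = 40.205 kPa.
q_ult = 655.04 + 40.205 = 695.25 kPa.
q_all = 695.25 / 3.5 = 198.64 kPa.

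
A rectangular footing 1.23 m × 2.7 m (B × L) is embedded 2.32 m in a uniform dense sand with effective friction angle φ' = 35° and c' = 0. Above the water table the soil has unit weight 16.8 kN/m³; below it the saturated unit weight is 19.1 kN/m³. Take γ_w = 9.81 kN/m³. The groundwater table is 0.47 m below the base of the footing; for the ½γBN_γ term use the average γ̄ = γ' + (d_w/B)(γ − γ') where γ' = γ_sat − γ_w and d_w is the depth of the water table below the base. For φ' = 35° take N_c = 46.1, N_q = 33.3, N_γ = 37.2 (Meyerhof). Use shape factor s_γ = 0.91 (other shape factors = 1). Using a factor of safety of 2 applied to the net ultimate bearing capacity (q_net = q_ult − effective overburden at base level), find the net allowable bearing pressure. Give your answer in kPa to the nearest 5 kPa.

q = γ·D_f = 16.8 × 2.32 = 38.976 kPa.
γ' = 9.29 kN/m³; averaging over the depth B below the base, γ̄ = γ' + (d_w/B)(γ − γ') = 12.16 kN/m³.
q·N_q = 38.976 × 33.3 = 1297.9 kPa
0.5·γ·B·N_γ·s_γ = 0.5 × 12.16 × 1.23 × 37.2 × 0.91 = 253.15 kPa
q_ult = 1297.9 + 253.15 = 1551.1 kPa.
Net ultimate: q_net = 1551.1 − 38.976 = 1512.1 kPa.
q_all(net) = 1512.1 / 2 = 756.04 kPa.

q_all(net) ≈ 755 kPa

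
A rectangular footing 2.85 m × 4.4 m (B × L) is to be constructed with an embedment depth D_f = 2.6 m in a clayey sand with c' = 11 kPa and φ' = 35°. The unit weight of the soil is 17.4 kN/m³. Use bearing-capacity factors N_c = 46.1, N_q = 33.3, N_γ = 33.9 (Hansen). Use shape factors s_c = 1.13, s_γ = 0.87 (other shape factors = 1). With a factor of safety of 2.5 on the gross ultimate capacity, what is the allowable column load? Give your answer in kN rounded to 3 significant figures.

P_all ≈ 14100 kN

q = γ·D_f = 17.4 × 2.6 = 45.24 kPa.
c·N_c·s_c = 11 × 46.1 × 1.13 = 573.02 kPa
q·N_q = 45.24 × 33.3 = 1506.5 kPa
0.5·γ·B·N_γ·s_γ = 0.5 × 17.4 × 2.85 × 33.9 × 0.87 = 731.28 kPa
q_ult = 573.02 + 1506.5 + 731.28 = 2810.8 kPa.
Gross allowable pressure q_all = 2810.8 / 2.5 = 1124.3 kPa.
Footing area = 12.54 m², so allowable column load = 1124.3 × 12.54 = 14099 kN.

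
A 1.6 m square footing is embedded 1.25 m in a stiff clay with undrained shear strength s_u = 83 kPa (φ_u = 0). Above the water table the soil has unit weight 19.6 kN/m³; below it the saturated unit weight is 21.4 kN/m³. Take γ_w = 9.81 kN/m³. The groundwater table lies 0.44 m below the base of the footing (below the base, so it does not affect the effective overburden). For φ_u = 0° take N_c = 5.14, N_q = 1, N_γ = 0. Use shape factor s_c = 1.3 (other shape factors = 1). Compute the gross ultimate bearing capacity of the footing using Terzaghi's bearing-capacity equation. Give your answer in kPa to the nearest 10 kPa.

q_ult ≈ 580 kPa

Effective surcharge at the founding depth q = γ·D_f = 19.6 × 1.25 = 24.5 kPa.
q_ult = c·N_c·s_c + q·N_q
     = 83 × 5.14 × 1.3 + 24.5 × 1
     = 554.61 + 24.5 = 579.11 kPa.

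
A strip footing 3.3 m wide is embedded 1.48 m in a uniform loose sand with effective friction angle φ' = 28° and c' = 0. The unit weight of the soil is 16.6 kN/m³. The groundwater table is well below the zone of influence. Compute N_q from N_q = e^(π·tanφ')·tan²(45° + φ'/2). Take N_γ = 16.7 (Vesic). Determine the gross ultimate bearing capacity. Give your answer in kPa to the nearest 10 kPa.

tan28° = 0.5317, so N_q = e^(π×0.5317)·tan²(59°) = 5.314 × 2.77 = 14.72.
Effective surcharge at the founding depth q = γ·D_f = 16.6 × 1.48 = 24.568 kPa.
q_ult = q·N_q + 0.5·γ·B·N_γ
     = 24.568 × 14.72 + 0.5 × 16.6 × 3.3 × 16.7
     = 361.64 + 457.41 = 819.05 kPa.

q_ult ≈ 820 kPa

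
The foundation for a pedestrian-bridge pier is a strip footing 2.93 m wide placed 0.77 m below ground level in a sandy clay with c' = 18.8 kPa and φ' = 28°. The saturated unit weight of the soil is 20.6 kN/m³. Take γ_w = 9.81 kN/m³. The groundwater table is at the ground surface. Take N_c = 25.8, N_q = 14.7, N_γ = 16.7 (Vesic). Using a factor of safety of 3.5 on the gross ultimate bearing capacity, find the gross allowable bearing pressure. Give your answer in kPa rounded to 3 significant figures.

With the water table at the surface the whole profile is submerged: γ' = 20.6 − 9.81 = 10.79 kN/m³, so q = γ'·D_f = 8.3083 kPa; the same γ' applies in the ½γBN_γ term.
q_ult = c·N_c + q·N_q + 0.5·γ·B·N_γ
     = 18.8 × 25.8 + 8.3083 × 14.7 + 0.5 × 10.79 × 2.93 × 16.7
     = 485.04 + 122.13 + 263.98 = 871.15 kPa.
q_all = 871.15 / 3.5 = 248.9 kPa.

q_all ≈ 249 kPa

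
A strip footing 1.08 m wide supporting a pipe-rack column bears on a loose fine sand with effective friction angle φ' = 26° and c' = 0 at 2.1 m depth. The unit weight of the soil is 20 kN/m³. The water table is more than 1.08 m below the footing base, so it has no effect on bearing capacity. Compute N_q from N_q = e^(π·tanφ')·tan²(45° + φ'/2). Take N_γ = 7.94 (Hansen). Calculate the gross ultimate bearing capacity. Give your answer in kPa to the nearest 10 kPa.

q_ult ≈ 580 kPa

tan26° = 0.4877, so N_q = e^(π×0.4877)·tan²(58°) = 4.629 × 2.561 = 11.85.
Effective surcharge at the founding depth q = γ·D_f = 20 × 2.1 = 42 kPa.
q_ult = q·N_q + 0.5·γ·B·N_γ
     = 42 × 11.854 + 0.5 × 20 × 1.08 × 7.94
     = 497.88 + 85.752 = 583.63 kPa.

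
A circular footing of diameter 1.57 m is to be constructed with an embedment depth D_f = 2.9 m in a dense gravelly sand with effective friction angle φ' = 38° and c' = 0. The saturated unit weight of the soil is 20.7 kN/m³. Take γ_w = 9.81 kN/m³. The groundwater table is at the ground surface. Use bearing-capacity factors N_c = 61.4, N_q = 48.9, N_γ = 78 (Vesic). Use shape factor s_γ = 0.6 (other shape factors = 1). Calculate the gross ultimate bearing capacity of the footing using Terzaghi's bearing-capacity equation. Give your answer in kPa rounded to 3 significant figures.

q_ult ≈ 1940 kPa

Water table at ground surface, so effective unit weight γ' = 20.7 − 9.81 = 10.89 kN/m³ is used throughout; overburden q = 10.89 × 2.9 = 31.581 kPa; the same γ' applies in the ½γBN_γ term.
Surcharge term q·N_q = 31.581 × 48.9 = 1544.3 kPa; self-weight term 0.5·γ·B·N_γ·s_γ = 0.5 × 10.89 × 1.57 × 78 × 0.6 = 400.08 kPa.
q_ult = 1544.3 + 400.08 = 1944.4 kPa.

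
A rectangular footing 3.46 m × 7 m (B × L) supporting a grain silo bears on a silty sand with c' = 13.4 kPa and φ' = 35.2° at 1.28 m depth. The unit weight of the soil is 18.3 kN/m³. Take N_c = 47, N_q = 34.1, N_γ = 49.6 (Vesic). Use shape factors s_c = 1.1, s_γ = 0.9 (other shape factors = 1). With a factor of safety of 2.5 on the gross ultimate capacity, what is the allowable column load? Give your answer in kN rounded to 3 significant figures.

P_all ≈ 28100 kN

Overburden at base level: q = 18.3 × 1.28 = 23.424 kPa.
Cohesion term c·N_c·s_c = 13.4 × 47 × 1.1 = 692.78 kPa; surcharge term q·N_q = 23.424 × 34.1 = 798.76 kPa; self-weight term 0.5·γ·B·N_γ·s_γ = 0.5 × 18.3 × 3.46 × 49.6 × 0.9 = 1413.3 kPa.
q_ult = 692.78 + 798.76 + 1413.3 = 2904.8 kPa.
Gross allowable pressure q_all = 2904.8 / 2.5 = 1161.9 kPa.
Footing area = 24.22 m², so allowable column load = 1161.9 × 24.22 = 28142 kN.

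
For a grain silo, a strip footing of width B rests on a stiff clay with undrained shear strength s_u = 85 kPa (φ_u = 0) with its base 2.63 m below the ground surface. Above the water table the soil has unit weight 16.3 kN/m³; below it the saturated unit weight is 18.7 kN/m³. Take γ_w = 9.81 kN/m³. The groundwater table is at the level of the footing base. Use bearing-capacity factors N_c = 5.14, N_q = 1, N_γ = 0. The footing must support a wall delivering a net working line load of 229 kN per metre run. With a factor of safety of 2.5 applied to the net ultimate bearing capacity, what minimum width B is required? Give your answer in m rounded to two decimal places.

Overburden at base level: q = 16.3 × 2.63 = 42.869 kPa.
Cohesion term c·N_c = 85 × 5.14 = 436.9 kPa; surcharge term q·N_q = 42.869 × 1 = 42.869 kPa.
q_ult = 436.9 + 42.869 = 479.77 kPa.
For φ = 0 the ½γBN_γ term vanishes, so q_ult is independent of B. q_net = 479.77 − 42.869 = 436.9 kPa; q_all(net) = 436.9/2.5 = 174.76 kPa.
Required width B = w / q_all(net) = 229 / 174.76 = 1.31 m.

B = 1.31 m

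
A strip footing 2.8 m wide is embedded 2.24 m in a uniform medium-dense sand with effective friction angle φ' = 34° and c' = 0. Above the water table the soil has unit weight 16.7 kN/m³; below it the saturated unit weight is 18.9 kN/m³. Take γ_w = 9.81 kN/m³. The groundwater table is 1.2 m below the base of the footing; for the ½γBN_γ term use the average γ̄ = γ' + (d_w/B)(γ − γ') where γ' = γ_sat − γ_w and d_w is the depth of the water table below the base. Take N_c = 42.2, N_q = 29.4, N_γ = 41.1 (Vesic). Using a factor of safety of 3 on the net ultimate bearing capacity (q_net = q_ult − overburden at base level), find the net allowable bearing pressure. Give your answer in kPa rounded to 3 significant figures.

Effective surcharge at the founding depth q = γ·D_f = 16.7 × 2.24 = 37.408 kPa.
With d_w = 1.2 m < B, γ̄ = 9.09 + (1.2/2.8) × (16.7 − 9.09) = 12.351 kN/m³.
q_ult = q·N_q + 0.5·γ·B·N_γ
     = 37.408 × 29.4 + 0.5 × 12.351 × 2.8 × 41.1
     = 1099.8 + 710.7 = 1810.5 kPa.
q_net = 1810.5 − 37.408 = 1773.1 kPa.
q_all(net) = 1773.1 / 3 = 591.03 kPa.

q_all(net) ≈ 591 kPa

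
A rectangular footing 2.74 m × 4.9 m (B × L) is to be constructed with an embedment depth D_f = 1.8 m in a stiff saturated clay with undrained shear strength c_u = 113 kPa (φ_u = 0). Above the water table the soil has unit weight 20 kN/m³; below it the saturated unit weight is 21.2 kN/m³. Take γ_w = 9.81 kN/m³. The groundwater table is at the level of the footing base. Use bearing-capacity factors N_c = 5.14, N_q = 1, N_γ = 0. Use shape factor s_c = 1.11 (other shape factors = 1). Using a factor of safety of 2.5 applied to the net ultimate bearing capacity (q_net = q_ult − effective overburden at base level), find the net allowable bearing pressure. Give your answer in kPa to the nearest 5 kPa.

q_all(net) ≈ 260 kPa

Overburden at base level: q = 20 × 1.8 = 36 kPa.
Cohesion term c·N_c·s_c = 113 × 5.14 × 1.11 = 644.71 kPa; surcharge term q·N_q = 36 × 1 = 36 kPa.
q_ult = 644.71 + 36 = 680.71 kPa.
Net ultimate: q_net = 680.71 − 36 = 644.71 kPa.
q_all(net) = 644.71 / 2.5 = 257.88 kPa.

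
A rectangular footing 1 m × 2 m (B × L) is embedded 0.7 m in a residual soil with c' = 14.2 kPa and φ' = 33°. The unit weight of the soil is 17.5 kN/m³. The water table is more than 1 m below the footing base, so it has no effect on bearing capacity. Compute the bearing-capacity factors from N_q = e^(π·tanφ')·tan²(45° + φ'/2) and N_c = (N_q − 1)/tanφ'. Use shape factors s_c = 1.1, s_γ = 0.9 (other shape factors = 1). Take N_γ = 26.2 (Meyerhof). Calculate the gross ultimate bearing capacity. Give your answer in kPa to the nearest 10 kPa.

tan33° = 0.6494, so N_q = e^(π×0.6494)·tan²(61.5°) = 7.692 × 3.392 = 26.09.
N_c = (26.09 − 1)/tan33° = 38.64.
Overburden at base level: q = 17.5 × 0.7 = 12.25 kPa.
Cohesion term c·N_c·s_c = 14.2 × 38.638 × 1.1 = 603.53 kPa; surcharge term q·N_q = 12.25 × 26.092 = 319.63 kPa; self-weight term 0.5·γ·B·N_γ·s_γ = 0.5 × 17.5 × 1 × 26.2 × 0.9 = 206.33 kPa.
q_ult = 603.53 + 319.63 + 206.33 = 1129.5 kPa.

q_ult ≈ 1130 kPa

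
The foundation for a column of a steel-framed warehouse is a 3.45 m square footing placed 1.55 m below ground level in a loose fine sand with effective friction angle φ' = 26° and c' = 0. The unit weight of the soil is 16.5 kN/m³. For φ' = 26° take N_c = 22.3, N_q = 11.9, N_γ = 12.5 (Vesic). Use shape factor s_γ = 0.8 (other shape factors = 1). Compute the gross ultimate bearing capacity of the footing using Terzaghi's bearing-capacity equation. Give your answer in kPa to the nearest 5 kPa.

q_ult ≈ 590 kPa

Overburden at base level: q = 16.5 × 1.55 = 25.575 kPa.
Surcharge term q·N_q = 25.575 × 11.9 = 304.34 kPa; self-weight term 0.5·γ·B·N_γ·s_γ = 0.5 × 16.5 × 3.45 × 12.5 × 0.8 = 284.62 kPa.
q_ult = 304.34 + 284.62 = 588.97 kPa.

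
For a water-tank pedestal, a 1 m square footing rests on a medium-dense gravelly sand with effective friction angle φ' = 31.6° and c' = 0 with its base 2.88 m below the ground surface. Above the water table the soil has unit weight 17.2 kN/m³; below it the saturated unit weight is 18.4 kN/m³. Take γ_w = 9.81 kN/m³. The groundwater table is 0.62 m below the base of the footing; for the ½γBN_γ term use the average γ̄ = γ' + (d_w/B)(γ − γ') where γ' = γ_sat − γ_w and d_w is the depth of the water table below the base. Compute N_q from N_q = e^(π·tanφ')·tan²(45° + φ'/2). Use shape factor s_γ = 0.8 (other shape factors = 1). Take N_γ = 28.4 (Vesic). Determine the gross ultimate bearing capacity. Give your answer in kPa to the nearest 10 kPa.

tan31.6° = 0.6152, so N_q = e^(π×0.6152)·tan²(60.8°) = 6.908 × 3.202 = 22.12.
Effective surcharge at the founding depth q = γ·D_f = 17.2 × 2.88 = 49.536 kPa.
With d_w = 0.62 m < B, γ̄ = 8.59 + (0.62/1) × (17.2 − 8.59) = 13.928 kN/m³.
q_ult = q·N_q + 0.5·γ·B·N_γ·s_γ
     = 49.536 × 22.117 + 0.5 × 13.928 × 1 × 28.4 × 0.8
     = 1095.6 + 158.22 = 1253.8 kPa.

q_ult ≈ 1250 kPa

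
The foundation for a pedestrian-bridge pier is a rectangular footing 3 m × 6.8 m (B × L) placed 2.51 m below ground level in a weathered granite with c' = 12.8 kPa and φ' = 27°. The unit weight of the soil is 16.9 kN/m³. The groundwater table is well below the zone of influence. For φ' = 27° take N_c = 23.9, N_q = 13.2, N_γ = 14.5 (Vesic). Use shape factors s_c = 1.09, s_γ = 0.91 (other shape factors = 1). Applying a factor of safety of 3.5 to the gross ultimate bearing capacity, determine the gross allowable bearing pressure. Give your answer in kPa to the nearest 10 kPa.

q_all ≈ 350 kPa

Overburden at base level: q = 16.9 × 2.51 = 42.419 kPa.
Cohesion term c·N_c·s_c = 12.8 × 23.9 × 1.09 = 333.45 kPa; surcharge term q·N_q = 42.419 × 13.2 = 559.93 kPa; self-weight term 0.5·γ·B·N_γ·s_γ = 0.5 × 16.9 × 3 × 14.5 × 0.91 = 334.49 kPa.
q_ult = 333.45 + 559.93 + 334.49 = 1227.9 kPa.
q_all = q_ult / FS = 1227.9 / 3.5 = 350.82 kPa.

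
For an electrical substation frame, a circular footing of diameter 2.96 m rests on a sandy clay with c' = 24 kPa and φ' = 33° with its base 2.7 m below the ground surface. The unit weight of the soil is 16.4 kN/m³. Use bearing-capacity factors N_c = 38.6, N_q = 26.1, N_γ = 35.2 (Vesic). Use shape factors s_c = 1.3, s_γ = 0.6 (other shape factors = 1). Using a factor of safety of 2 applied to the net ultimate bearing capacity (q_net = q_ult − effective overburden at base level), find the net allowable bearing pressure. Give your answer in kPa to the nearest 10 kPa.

q_all(net) ≈ 1410 kPa

Effective surcharge at the founding depth q = γ·D_f = 16.4 × 2.7 = 44.28 kPa.
q_ult = c·N_c·s_c + q·N_q + 0.5·γ·B·N_γ·s_γ
     = 24 × 38.6 × 1.3 + 44.28 × 26.1 + 0.5 × 16.4 × 2.96 × 35.2 × 0.6
     = 1204.3 + 1155.7 + 512.62 = 2872.7 kPa.
Net ultimate: q_net = 2872.7 − 44.28 = 2828.4 kPa.
q_all(net) = 2828.4 / 2 = 1414.2 kPa.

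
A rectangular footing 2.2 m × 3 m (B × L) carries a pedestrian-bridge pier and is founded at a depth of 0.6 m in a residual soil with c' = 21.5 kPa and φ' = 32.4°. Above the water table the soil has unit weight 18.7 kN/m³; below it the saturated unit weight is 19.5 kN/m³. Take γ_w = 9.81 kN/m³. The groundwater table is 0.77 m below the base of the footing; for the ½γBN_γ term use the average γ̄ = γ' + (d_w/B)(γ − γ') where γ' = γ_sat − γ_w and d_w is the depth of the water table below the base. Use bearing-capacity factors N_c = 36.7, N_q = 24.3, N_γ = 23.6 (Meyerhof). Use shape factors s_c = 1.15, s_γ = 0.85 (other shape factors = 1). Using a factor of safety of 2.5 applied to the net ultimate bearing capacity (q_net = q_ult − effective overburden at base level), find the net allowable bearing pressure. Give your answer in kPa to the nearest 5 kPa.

q_all(net) ≈ 580 kPa

q = γ·D_f = 18.7 × 0.6 = 11.22 kPa.
γ' = 9.69 kN/m³; averaging over the depth B below the base, γ̄ = γ' + (d_w/B)(γ − γ') = 12.843 kN/m³.
c·N_c·s_c = 21.5 × 36.7 × 1.15 = 907.41 kPa
q·N_q = 11.22 × 24.3 = 272.65 kPa
0.5·γ·B·N_γ·s_γ = 0.5 × 12.843 × 2.2 × 23.6 × 0.85 = 283.4 kPa
q_ult = 907.41 + 272.65 + 283.4 = 1463.5 kPa.
Net ultimate: q_net = 1463.5 − 11.22 = 1452.2 kPa.
q_all(net) = 1452.2 / 2.5 = 580.9 kPa.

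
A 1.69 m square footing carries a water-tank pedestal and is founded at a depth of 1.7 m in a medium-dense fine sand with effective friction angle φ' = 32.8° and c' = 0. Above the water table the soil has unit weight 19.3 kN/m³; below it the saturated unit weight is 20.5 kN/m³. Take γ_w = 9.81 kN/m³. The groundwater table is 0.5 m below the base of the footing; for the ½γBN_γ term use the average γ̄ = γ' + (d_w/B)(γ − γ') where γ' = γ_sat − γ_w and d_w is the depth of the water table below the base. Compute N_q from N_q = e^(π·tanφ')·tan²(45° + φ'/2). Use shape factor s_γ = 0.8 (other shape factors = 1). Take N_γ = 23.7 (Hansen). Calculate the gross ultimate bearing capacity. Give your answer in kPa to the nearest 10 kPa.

tan32.8° = 0.6445, so N_q = e^(π×0.6445)·tan²(61.4°) = 7.573 × 3.364 = 25.48.
q = γ·D_f = 19.3 × 1.7 = 32.81 kPa.
γ' = 10.69 kN/m³; averaging over the depth B below the base, γ̄ = γ' + (d_w/B)(γ − γ') = 13.237 kN/m³.
q·N_q = 32.81 × 25.477 = 835.89 kPa
0.5·γ·B·N_γ·s_γ = 0.5 × 13.237 × 1.69 × 23.7 × 0.8 = 212.08 kPa
q_ult = 835.89 + 212.08 = 1048 kPa.

q_ult ≈ 1050 kPa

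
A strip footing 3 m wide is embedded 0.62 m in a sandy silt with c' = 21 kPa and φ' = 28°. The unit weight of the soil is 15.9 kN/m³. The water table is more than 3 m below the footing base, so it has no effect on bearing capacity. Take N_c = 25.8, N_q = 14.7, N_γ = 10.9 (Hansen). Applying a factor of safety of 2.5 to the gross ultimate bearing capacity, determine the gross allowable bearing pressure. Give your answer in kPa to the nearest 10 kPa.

q_all ≈ 380 kPa

Overburden at base level: q = 15.9 × 0.62 = 9.858 kPa.
Cohesion term c·N_c = 21 × 25.8 = 541.8 kPa; surcharge term q·N_q = 9.858 × 14.7 = 144.91 kPa; self-weight term 0.5·γ·B·N_γ = 0.5 × 15.9 × 3 × 10.9 = 259.97 kPa.
q_ult = 541.8 + 144.91 + 259.97 = 946.68 kPa.
q_all = q_ult / FS = 946.68 / 2.5 = 378.67 kPa.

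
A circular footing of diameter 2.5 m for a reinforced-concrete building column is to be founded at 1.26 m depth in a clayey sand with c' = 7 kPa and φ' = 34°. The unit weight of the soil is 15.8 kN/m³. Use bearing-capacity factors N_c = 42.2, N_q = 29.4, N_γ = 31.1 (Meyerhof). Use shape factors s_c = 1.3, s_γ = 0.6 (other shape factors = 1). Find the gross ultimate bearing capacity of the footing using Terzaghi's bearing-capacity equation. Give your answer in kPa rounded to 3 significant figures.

q_ult ≈ 1340 kPa

Effective surcharge at the founding depth q = γ·D_f = 15.8 × 1.26 = 19.908 kPa.
q_ult = c·N_c·s_c + q·N_q + 0.5·γ·B·N_γ·s_γ
     = 7 × 42.2 × 1.3 + 19.908 × 29.4 + 0.5 × 15.8 × 2.5 × 31.1 × 0.6
     = 384.02 + 585.3 + 368.54 = 1337.9 kPa.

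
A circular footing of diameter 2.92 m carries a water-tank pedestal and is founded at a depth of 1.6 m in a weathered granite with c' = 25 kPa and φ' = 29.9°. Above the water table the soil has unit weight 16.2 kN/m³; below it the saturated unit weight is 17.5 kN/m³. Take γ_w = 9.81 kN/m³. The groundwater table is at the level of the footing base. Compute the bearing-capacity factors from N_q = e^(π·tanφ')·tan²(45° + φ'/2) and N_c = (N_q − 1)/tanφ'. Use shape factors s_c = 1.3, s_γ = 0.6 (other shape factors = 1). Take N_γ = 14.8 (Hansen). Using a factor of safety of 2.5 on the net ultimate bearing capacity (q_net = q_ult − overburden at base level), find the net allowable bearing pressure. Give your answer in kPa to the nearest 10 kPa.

N_q = e^(π·tan29.9°)·tan²(59.95°) = 18.19; N_c = (N_q − 1)/tanφ' = 29.9.
q = γ·D_f = 16.2 × 1.6 = 25.92 kPa.
For the ½γBN_γ term take γ' = 17.5 − 9.81 = 7.69 kN/m³ (soil below base is submerged).
c·N_c·s_c = 25 × 29.901 × 1.3 = 971.78 kPa
q·N_q = 25.92 × 18.194 = 471.58 kPa
0.5·γ·B·N_γ·s_γ = 0.5 × 7.69 × 2.92 × 14.8 × 0.6 = 99.699 kPa
q_ult = 971.78 + 471.58 + 99.699 = 1543.1 kPa.
q_net = 1543.1 − 25.92 = 1517.1 kPa.
q_all(net) = 1517.1 / 2.5 = 606.86 kPa.

q_all(net) ≈ 610 kPa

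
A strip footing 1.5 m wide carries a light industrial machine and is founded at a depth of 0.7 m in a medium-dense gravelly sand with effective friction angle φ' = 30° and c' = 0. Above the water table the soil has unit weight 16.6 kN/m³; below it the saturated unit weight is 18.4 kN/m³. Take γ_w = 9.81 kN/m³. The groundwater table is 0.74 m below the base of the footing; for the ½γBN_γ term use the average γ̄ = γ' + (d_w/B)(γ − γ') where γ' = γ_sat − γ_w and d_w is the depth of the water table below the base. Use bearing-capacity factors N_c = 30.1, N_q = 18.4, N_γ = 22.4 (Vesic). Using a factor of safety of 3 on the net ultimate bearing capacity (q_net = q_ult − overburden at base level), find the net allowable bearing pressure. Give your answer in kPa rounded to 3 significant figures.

Overburden at base level: q = 16.6 × 0.7 = 11.62 kPa.
The water table is 0.74 m below the base (< B = 1.5 m), so the ½γBN_γ term uses γ̄ = γ' + (d_w/B)(γ − γ') = 8.59 + (0.74/1.5)(16.6 − 8.59) = 12.542 kN/m³.
Surcharge term q·N_q = 11.62 × 18.4 = 213.81 kPa; self-weight term 0.5·γ·B·N_γ = 0.5 × 12.542 × 1.5 × 22.4 = 210.7 kPa.
q_ult = 213.81 + 210.7 = 424.51 kPa.
q_net = 424.51 − 11.62 = 412.89 kPa.
q_all(net) = 412.89 / 3 = 137.63 kPa.

q_all(net) ≈ 138 kPa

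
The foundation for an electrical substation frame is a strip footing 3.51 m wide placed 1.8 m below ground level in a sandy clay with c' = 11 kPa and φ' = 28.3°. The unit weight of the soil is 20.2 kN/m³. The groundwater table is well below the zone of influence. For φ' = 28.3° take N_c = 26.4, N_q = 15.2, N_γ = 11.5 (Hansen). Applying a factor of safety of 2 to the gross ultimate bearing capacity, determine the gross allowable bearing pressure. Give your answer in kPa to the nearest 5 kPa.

q_all ≈ 625 kPa

Effective surcharge at the founding depth q = γ·D_f = 20.2 × 1.8 = 36.36 kPa.
q_ult = c·N_c + q·N_q + 0.5·γ·B·N_γ
     = 11 × 26.4 + 36.36 × 15.2 + 0.5 × 20.2 × 3.51 × 11.5
     = 290.4 + 552.67 + 407.69 = 1250.8 kPa.
q_all = q_ult / FS = 1250.8 / 2 = 625.38 kPa.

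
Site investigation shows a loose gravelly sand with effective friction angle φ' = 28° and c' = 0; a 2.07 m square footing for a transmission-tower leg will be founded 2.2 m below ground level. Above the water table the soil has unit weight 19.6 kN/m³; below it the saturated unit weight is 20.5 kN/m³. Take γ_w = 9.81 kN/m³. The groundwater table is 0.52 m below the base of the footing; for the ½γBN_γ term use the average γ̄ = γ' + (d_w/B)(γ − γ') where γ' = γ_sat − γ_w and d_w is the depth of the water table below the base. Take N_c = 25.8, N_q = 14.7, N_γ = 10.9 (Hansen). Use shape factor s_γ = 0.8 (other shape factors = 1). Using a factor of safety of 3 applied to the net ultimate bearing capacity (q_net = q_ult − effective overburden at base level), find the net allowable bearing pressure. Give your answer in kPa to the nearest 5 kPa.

q_all(net) ≈ 235 kPa

Overburden at base level: q = 19.6 × 2.2 = 43.12 kPa.
The water table is 0.52 m below the base (< B = 2.07 m), so the ½γBN_γ term uses γ̄ = γ' + (d_w/B)(γ − γ') = 10.69 + (0.52/2.07)(19.6 − 10.69) = 12.928 kN/m³.
Surcharge term q·N_q = 43.12 × 14.7 = 633.86 kPa; self-weight term 0.5·γ·B·N_γ·s_γ = 0.5 × 12.928 × 2.07 × 10.9 × 0.8 = 116.68 kPa.
q_ult = 633.86 + 116.68 = 750.54 kPa.
Net ultimate: q_net = 750.54 − 43.12 = 707.42 kPa.
q_all(net) = 707.42 / 3 = 235.81 kPa.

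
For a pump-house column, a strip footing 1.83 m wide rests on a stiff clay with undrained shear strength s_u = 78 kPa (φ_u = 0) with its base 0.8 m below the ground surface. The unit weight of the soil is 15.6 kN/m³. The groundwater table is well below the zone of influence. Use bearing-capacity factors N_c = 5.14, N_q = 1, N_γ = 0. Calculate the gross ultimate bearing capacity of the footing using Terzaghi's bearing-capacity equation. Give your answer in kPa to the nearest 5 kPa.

q_ult ≈ 415 kPa

q = γ·D_f = 15.6 × 0.8 = 12.48 kPa.
c·N_c = 78 × 5.14 = 400.92 kPa
q·N_q = 12.48 × 1 = 12.48 kPa
q_ult = 400.92 + 12.48 = 413.4 kPa.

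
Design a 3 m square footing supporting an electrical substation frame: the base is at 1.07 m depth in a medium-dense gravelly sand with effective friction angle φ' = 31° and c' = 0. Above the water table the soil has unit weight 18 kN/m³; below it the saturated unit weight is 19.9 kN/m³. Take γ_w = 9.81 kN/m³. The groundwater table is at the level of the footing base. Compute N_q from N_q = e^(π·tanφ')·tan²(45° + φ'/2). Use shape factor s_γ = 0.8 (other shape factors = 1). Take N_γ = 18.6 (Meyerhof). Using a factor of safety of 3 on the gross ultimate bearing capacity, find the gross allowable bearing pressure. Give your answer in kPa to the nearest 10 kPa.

q_all ≈ 210 kPa

N_q = e^(π·tan31°)·tan²(60.5°) = 20.63.
Effective surcharge at the founding depth q = γ·D_f = 18 × 1.07 = 19.26 kPa.
The water table coincides with the base, so in the self-weight term γ → γ' = 10.09 kN/m³.
q_ult = q·N_q + 0.5·γ·B·N_γ·s_γ
     = 19.26 × 20.631 + 0.5 × 10.09 × 3 × 18.6 × 0.8
     = 397.35 + 225.21 = 622.56 kPa.
q_all = 622.56 / 3 = 207.52 kPa.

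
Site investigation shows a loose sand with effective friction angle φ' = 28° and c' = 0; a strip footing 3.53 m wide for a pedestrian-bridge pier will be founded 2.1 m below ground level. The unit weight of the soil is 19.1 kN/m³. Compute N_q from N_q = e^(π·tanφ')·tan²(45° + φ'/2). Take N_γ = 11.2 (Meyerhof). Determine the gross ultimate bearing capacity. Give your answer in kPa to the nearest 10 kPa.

q_ult ≈ 970 kPa

tan28° = 0.5317, so N_q = e^(π×0.5317)·tan²(59°) = 5.314 × 2.77 = 14.72.
q = γ·D_f = 19.1 × 2.1 = 40.11 kPa.
q·N_q = 40.11 × 14.72 = 590.41 kPa
0.5·γ·B·N_γ = 0.5 × 19.1 × 3.53 × 11.2 = 377.57 kPa
q_ult = 590.41 + 377.57 = 967.98 kPa.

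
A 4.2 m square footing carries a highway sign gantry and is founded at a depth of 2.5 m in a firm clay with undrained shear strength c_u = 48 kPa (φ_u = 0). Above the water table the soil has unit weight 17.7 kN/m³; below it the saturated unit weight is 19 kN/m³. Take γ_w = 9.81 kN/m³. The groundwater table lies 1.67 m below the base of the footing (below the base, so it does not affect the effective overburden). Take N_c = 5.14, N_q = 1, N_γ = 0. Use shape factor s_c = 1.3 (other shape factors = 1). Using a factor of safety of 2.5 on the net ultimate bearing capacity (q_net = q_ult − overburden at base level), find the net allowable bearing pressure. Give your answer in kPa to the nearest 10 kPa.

Overburden at base level: q = 17.7 × 2.5 = 44.25 kPa.
Cohesion term c·N_c·s_c = 48 × 5.14 × 1.3 = 320.74 kPa; surcharge term q·N_q = 44.25 × 1 = 44.25 kPa.
q_ult = 320.74 + 44.25 = 364.99 kPa.
q_net = 364.99 − 44.25 = 320.74 kPa.
q_all(net) = 320.74 / 2.5 = 128.29 kPa.

q_all(net) ≈ 130 kPa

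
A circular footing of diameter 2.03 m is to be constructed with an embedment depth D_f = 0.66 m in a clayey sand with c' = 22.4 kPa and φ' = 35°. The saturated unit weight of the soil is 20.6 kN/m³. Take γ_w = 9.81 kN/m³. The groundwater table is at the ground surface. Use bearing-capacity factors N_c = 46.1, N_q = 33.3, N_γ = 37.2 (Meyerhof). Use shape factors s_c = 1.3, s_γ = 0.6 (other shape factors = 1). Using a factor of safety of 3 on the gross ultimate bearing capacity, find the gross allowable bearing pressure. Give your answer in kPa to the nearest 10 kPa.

γ' = 20.6 − 9.81 = 10.79 kN/m³ (submerged throughout). q = 10.79 × 0.66 = 7.1214 kPa; the same γ' applies in the ½γBN_γ term.
c·N_c·s_c = 22.4 × 46.1 × 1.3 = 1342.4 kPa
q·N_q = 7.1214 × 33.3 = 237.14 kPa
0.5·γ·B·N_γ·s_γ = 0.5 × 10.79 × 2.03 × 37.2 × 0.6 = 244.45 kPa
q_ult = 1342.4 + 237.14 + 244.45 = 1824 kPa.
q_all = 1824 / 3 = 608.01 kPa.

q_all ≈ 610 kPa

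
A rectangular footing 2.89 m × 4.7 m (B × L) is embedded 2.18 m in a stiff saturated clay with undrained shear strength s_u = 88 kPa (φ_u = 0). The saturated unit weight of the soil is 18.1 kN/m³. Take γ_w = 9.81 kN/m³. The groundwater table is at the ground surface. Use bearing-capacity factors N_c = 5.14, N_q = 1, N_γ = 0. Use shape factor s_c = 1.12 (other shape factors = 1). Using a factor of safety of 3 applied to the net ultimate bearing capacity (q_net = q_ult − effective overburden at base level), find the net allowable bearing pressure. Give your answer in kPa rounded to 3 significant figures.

With the water table at the surface the whole profile is submerged: γ' = 18.1 − 9.81 = 8.29 kN/m³, so q = γ'·D_f = 18.072 kPa.
q_ult = c·N_c·s_c + q·N_q
     = 88 × 5.14 × 1.12 + 18.072 × 1
     = 506.6 + 18.072 = 524.67 kPa.
Net ultimate: q_net = 524.67 − 18.072 = 506.6 kPa.
q_all(net) = 506.6 / 3 = 168.87 kPa.

q_all(net) ≈ 169 kPa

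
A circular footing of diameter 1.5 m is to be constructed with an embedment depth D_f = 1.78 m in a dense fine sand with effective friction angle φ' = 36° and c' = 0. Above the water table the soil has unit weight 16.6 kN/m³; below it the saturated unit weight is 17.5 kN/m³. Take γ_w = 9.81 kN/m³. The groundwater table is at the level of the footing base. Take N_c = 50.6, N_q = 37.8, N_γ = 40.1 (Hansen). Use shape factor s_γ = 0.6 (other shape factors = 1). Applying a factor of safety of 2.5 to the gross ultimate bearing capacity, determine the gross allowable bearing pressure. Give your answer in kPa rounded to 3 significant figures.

q_all ≈ 502 kPa

Effective surcharge at the founding depth q = γ·D_f = 16.6 × 1.78 = 29.548 kPa.
The water table coincides with the base, so in the self-weight term γ → γ' = 7.69 kN/m³.
q_ult = q·N_q + 0.5·γ·B·N_γ·s_γ
     = 29.548 × 37.8 + 0.5 × 7.69 × 1.5 × 40.1 × 0.6
     = 1116.9 + 138.77 = 1255.7 kPa.
q_all = q_ult / FS = 1255.7 / 2.5 = 502.27 kPa.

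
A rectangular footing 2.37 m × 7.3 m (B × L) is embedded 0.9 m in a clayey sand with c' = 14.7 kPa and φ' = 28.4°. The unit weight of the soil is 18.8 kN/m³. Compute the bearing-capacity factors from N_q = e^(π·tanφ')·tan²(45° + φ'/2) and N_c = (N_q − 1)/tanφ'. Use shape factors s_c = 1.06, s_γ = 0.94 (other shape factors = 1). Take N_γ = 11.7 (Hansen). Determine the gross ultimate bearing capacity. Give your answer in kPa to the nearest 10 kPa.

q_ult ≈ 920 kPa

tan28.4° = 0.5407, so N_q = e^(π×0.5407)·tan²(59.2°) = 5.467 × 2.814 = 15.38.
N_c = (15.38 − 1)/tan28.4° = 26.6.
Effective surcharge at the founding depth q = γ·D_f = 18.8 × 0.9 = 16.92 kPa.
q_ult = c·N_c·s_c + q·N_q + 0.5·γ·B·N_γ·s_γ
     = 14.7 × 26.601 × 1.06 + 16.92 × 15.383 + 0.5 × 18.8 × 2.37 × 11.7 × 0.94
     = 414.5 + 260.28 + 245.01 = 919.8 kPa.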